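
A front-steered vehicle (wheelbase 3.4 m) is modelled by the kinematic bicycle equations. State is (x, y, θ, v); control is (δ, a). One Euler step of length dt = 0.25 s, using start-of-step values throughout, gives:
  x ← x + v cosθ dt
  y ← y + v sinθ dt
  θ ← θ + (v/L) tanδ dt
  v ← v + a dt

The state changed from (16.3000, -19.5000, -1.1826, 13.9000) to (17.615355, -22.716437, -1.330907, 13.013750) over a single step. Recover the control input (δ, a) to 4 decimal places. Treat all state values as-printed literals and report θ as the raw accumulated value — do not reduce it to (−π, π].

a = (v'−v)/dt = (-0.886250)/0.25 = -3.5450
Δθ = θ'−θ = -0.148307;  (v·dt/L) = 13.9000·0.25/3.4 = 1.022059
tan δ = Δθ·L/(v·dt) = -0.145106  →  δ = -0.1441

δ = -0.1441, a = -3.5450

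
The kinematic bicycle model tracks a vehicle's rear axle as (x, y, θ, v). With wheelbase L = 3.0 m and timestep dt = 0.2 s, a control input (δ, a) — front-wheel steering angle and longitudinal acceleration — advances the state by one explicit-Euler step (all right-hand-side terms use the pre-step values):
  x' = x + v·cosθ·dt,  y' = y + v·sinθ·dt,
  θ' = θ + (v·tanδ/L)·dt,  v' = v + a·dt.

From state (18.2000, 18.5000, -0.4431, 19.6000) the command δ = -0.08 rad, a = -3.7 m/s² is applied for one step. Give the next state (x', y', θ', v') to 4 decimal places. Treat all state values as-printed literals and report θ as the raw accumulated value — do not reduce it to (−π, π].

(21.7414, 16.8193, -0.5479, 18.8600)

x' = 18.2000 + 19.6000·cos(-0.4431)·0.2 = 21.7414
y' = 18.5000 + 19.6000·sin(-0.4431)·0.2 = 16.8193
θ' = -0.4431 + (19.6000/3.0)·tan(-0.08)·0.2 = -0.5479
v' = 19.6000 − 3.7000·0.2 = 18.8600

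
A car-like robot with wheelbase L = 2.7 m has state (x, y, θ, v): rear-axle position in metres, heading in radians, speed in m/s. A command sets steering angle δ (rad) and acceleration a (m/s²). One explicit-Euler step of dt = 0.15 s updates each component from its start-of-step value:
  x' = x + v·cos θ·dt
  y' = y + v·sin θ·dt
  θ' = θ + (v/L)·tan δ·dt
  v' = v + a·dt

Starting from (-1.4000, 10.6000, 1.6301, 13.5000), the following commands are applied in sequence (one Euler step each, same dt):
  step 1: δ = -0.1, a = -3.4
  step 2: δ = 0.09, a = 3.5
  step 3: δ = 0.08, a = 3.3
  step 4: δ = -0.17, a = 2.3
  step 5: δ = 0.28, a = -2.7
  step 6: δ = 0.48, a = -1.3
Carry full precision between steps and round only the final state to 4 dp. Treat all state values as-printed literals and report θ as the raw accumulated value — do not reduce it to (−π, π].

(-2.1920, 22.8847, 2.1794, 13.7550)

after step 1 (δ=-0.1, a=-3.4): (-1.520020, 12.621440, 1.554849, 12.990000)
after step 2 (δ=0.09, a=3.5): (-1.488948, 14.569692, 1.619975, 13.515000)
after step 3 (δ=0.08, a=3.3): (-1.588605, 16.594491, 1.680170, 14.010000)
after step 4 (δ=-0.17, a=2.3): (-1.817996, 18.683434, 1.546564, 14.355000)
after step 5 (δ=0.28, a=-2.7): (-1.765822, 20.836052, 1.775888, 13.950000)
after step 6 (δ=0.48, a=-1.3): (-2.191975, 22.884698, 2.179362, 13.755000)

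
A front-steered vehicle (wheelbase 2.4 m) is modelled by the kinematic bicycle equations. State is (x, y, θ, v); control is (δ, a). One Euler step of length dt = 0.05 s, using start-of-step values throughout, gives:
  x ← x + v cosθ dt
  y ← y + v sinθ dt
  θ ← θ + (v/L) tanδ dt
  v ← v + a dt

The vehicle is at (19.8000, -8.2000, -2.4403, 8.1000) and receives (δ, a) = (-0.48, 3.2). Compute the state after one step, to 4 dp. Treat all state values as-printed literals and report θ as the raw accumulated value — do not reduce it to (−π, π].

x' = 19.8000 + 8.1000·cos(-2.4403)·0.05 = 19.4906
y' = -8.2000 + 8.1000·sin(-2.4403)·0.05 = -8.4613
θ' = -2.4403 + (8.1000/2.4)·tan(-0.48)·0.05 = -2.5282
v' = 8.1000 + 3.2000·0.05 = 8.2600

(19.4906, -8.4613, -2.5282, 8.2600)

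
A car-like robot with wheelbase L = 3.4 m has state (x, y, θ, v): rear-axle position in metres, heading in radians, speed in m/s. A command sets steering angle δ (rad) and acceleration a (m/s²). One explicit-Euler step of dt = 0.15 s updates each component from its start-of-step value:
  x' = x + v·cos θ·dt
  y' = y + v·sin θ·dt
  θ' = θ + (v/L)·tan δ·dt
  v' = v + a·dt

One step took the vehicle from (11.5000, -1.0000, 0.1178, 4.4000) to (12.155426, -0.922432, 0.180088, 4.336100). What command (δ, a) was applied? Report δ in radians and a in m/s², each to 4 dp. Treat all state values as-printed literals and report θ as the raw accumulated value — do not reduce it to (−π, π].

δ = 0.3105, a = -0.4260

a = (v'−v)/dt = (-0.063900)/0.15 = -0.4260
Δθ = θ'−θ = 0.062288;  (v·dt/L) = 4.4000·0.15/3.4 = 0.194118
tan δ = Δθ·L/(v·dt) = 0.320878  →  δ = 0.3105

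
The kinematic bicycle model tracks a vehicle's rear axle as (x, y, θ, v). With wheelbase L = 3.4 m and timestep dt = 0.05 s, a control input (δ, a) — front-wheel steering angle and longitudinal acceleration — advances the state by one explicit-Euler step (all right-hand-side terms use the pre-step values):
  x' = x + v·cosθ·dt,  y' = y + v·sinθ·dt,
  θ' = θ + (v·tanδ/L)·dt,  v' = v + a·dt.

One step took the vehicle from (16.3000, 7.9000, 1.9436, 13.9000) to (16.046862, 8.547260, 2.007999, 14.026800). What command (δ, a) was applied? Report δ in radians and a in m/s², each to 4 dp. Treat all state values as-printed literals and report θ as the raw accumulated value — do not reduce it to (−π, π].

δ = 0.3052, a = 2.5360

a = (v'−v)/dt = (0.126800)/0.05 = 2.5360
Δθ = θ'−θ = 0.064399;  (v·dt/L) = 13.9000·0.05/3.4 = 0.204412
tan δ = Δθ·L/(v·dt) = 0.315045  →  δ = 0.3052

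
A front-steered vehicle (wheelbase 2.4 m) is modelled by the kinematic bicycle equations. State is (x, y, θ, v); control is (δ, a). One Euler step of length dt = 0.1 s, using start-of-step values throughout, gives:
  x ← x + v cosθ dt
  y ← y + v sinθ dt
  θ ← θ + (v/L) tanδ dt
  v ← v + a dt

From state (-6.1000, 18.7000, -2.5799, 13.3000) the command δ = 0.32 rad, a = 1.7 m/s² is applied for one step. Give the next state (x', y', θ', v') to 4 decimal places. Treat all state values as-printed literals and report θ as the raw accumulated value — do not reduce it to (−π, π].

(-7.2257, 17.9916, -2.3963, 13.4700)

x' = -6.1000 + 13.3000·cos(-2.5799)·0.1 = -7.2257
y' = 18.7000 + 13.3000·sin(-2.5799)·0.1 = 17.9916
θ' = -2.5799 + (13.3000/2.4)·tan(0.32)·0.1 = -2.3963
v' = 13.3000 + 1.7000·0.1 = 13.4700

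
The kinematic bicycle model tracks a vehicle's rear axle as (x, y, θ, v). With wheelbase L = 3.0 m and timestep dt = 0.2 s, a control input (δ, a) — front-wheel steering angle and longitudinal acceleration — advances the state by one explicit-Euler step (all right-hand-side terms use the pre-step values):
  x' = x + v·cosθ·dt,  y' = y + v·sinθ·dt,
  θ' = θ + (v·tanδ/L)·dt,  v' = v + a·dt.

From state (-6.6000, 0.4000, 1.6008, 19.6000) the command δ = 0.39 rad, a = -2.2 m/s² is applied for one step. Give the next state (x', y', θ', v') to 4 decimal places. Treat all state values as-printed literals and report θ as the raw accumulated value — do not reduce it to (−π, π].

x' = -6.6000 + 19.6000·cos(1.6008)·0.2 = -6.7176
y' = 0.4000 + 19.6000·sin(1.6008)·0.2 = 4.3182
θ' = 1.6008 + (19.6000/3.0)·tan(0.39)·0.2 = 2.1379
v' = 19.6000 − 2.2000·0.2 = 19.1600

(-6.7176, 4.3182, 2.1379, 19.1600)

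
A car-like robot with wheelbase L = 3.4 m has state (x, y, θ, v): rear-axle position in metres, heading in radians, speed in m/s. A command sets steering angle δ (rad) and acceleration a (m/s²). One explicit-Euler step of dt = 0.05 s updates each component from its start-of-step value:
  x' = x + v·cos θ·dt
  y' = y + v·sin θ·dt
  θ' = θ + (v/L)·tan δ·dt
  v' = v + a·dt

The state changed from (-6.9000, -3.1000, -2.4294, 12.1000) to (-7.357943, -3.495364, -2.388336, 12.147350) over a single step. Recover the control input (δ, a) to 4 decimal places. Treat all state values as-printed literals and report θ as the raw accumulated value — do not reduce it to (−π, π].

a = (v'−v)/dt = (0.047350)/0.05 = 0.9470
Δθ = θ'−θ = 0.041064;  (v·dt/L) = 12.1000·0.05/3.4 = 0.177941
tan δ = Δθ·L/(v·dt) = 0.230773  →  δ = 0.2268

δ = 0.2268, a = 0.9470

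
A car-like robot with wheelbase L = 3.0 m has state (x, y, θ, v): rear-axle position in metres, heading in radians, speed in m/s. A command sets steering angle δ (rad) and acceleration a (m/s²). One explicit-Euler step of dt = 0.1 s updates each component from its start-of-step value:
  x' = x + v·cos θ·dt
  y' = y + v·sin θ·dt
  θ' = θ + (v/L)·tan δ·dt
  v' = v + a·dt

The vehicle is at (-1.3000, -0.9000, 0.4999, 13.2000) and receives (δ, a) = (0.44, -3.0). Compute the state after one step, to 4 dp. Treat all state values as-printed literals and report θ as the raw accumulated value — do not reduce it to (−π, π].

(-0.1415, -0.2673, 0.7070, 12.9000)

x' = -1.3000 + 13.2000·cos(0.4999)·0.1 = -0.1415
y' = -0.9000 + 13.2000·sin(0.4999)·0.1 = -0.2673
θ' = 0.4999 + (13.2000/3.0)·tan(0.44)·0.1 = 0.7070
v' = 13.2000 − 3.0000·0.1 = 12.9000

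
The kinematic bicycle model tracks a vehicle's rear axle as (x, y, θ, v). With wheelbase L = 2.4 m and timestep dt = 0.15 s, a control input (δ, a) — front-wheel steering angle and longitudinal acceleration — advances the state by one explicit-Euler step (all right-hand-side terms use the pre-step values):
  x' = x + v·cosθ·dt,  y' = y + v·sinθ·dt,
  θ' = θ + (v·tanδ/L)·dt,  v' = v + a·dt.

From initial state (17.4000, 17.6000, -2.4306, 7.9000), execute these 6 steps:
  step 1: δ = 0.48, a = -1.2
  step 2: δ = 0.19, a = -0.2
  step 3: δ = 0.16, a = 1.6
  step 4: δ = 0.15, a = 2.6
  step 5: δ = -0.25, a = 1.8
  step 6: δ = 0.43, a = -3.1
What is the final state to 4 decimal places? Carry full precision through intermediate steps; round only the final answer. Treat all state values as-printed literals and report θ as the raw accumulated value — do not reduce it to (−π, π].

after step 1 (δ=0.48, a=-1.2): (16.502108, 16.826685, -2.173548, 7.720000)
after step 2 (δ=0.19, a=-0.2): (15.845625, 15.872750, -2.080754, 7.690000)
after step 3 (δ=0.16, a=1.6): (15.282555, 14.866015, -2.003191, 7.930000)
after step 4 (δ=0.15, a=2.6): (14.784099, 13.785991, -1.928285, 8.320000)
after step 5 (δ=-0.25, a=1.8): (14.347396, 12.616891, -2.061062, 8.590000)
after step 6 (δ=0.43, a=-3.1): (13.740692, 11.480167, -1.814840, 8.125000)

(13.7407, 11.4802, -1.8148, 8.1250)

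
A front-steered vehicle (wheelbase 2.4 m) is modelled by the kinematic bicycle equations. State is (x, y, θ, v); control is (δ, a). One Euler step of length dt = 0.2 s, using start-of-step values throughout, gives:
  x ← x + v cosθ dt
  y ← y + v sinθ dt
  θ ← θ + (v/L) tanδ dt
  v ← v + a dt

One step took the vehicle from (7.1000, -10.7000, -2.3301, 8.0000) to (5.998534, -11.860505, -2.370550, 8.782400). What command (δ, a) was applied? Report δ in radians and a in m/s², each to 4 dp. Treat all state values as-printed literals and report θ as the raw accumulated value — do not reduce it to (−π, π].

δ = -0.0606, a = 3.9120

a = (v'−v)/dt = (0.782400)/0.2 = 3.9120
Δθ = θ'−θ = -0.040450;  (v·dt/L) = 8.0000·0.2/2.4 = 0.666667
tan δ = Δθ·L/(v·dt) = -0.060675  →  δ = -0.0606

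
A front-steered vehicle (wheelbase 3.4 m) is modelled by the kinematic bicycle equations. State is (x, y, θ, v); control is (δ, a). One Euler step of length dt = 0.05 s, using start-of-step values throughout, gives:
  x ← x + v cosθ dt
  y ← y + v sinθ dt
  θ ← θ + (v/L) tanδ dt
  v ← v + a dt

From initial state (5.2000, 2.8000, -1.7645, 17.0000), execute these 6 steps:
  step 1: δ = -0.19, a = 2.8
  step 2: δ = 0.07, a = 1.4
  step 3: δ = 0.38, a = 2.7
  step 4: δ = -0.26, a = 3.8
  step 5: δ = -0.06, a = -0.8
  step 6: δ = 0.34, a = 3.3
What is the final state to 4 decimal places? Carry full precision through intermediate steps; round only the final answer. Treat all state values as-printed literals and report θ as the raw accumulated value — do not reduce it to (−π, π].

after step 1 (δ=-0.19, a=2.8): (5.036380, 1.965897, -1.812580, 17.140000)
after step 2 (δ=0.07, a=1.4): (4.831184, 1.133825, -1.794907, 17.210000)
after step 3 (δ=0.38, a=2.7): (4.639947, 0.294844, -1.693820, 17.345000)
after step 4 (δ=-0.26, a=3.8): (4.533523, -0.565851, -1.761675, 17.535000)
after step 5 (δ=-0.06, a=-0.8): (4.367185, -1.426678, -1.777166, 17.495000)
after step 6 (δ=0.34, a=3.3): (4.187941, -2.282867, -1.686157, 17.660000)

(4.1879, -2.2829, -1.6862, 17.6600)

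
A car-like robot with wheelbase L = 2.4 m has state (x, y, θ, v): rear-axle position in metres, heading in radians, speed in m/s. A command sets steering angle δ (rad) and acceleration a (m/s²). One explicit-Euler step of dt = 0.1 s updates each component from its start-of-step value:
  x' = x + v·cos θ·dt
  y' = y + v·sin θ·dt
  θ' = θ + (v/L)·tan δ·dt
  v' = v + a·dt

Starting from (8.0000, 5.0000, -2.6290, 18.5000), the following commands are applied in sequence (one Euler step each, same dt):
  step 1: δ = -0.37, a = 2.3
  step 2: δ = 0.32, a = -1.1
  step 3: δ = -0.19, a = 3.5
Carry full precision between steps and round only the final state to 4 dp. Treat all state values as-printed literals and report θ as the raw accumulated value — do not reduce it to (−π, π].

after step 1 (δ=-0.37, a=2.3): (6.387770, 4.092689, -2.927978, 18.730000)
after step 2 (δ=0.32, a=-1.1): (4.557341, 3.695624, -2.669356, 18.620000)
after step 3 (δ=-0.19, a=3.5): (2.899131, 2.848639, -2.818564, 18.970000)

(2.8991, 2.8486, -2.8186, 18.9700)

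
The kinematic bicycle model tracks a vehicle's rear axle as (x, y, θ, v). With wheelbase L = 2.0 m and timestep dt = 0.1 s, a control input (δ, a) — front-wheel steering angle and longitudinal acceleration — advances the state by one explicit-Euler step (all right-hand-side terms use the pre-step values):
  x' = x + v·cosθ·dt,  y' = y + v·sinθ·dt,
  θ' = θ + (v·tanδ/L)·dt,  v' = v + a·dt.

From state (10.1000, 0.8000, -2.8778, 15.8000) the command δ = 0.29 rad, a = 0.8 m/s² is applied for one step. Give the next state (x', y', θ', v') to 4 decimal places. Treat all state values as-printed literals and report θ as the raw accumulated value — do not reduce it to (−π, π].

x' = 10.1000 + 15.8000·cos(-2.8778)·0.1 = 8.5747
y' = 0.8000 + 15.8000·sin(-2.8778)·0.1 = 0.3880
θ' = -2.8778 + (15.8000/2.0)·tan(0.29)·0.1 = -2.6421
v' = 15.8000 + 0.8000·0.1 = 15.8800

(8.5747, 0.3880, -2.6421, 15.8800)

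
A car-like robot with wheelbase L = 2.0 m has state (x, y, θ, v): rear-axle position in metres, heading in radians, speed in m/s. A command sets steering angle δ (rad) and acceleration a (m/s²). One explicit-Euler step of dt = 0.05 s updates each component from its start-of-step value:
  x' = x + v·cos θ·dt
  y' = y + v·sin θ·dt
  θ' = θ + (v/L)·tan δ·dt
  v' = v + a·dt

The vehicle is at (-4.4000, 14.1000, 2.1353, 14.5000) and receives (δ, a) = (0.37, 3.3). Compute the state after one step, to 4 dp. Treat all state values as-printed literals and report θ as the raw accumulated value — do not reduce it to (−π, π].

x' = -4.4000 + 14.5000·cos(2.1353)·0.05 = -4.7879
y' = 14.1000 + 14.5000·sin(2.1353)·0.05 = 14.7125
θ' = 2.1353 + (14.5000/2.0)·tan(0.37)·0.05 = 2.2759
v' = 14.5000 + 3.3000·0.05 = 14.6650

(-4.7879, 14.7125, 2.2759, 14.6650)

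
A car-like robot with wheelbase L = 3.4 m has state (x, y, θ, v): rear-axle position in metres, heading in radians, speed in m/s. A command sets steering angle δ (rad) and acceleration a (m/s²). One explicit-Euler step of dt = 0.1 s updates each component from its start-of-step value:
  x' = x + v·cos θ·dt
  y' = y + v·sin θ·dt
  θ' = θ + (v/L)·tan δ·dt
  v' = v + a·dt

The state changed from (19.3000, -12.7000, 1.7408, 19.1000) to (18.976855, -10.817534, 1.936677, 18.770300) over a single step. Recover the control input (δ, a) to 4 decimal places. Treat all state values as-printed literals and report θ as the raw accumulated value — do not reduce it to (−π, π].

δ = 0.3355, a = -3.2970

a = (v'−v)/dt = (-0.329700)/0.1 = -3.2970
Δθ = θ'−θ = 0.195877;  (v·dt/L) = 19.1000·0.1/3.4 = 0.561765
tan δ = Δθ·L/(v·dt) = 0.348682  →  δ = 0.3355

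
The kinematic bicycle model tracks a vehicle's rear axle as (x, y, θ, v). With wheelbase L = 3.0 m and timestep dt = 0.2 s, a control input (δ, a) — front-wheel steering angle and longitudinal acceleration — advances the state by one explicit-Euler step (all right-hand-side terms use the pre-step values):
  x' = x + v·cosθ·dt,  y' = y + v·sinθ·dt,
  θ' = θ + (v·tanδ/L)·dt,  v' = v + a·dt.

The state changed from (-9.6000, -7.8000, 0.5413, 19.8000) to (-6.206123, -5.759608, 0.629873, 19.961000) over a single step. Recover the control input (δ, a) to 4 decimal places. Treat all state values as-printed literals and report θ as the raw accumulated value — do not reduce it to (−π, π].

δ = 0.0670, a = 0.8050

a = (v'−v)/dt = (0.161000)/0.2 = 0.8050
Δθ = θ'−θ = 0.088573;  (v·dt/L) = 19.8000·0.2/3.0 = 1.320000
tan δ = Δθ·L/(v·dt) = 0.067101  →  δ = 0.0670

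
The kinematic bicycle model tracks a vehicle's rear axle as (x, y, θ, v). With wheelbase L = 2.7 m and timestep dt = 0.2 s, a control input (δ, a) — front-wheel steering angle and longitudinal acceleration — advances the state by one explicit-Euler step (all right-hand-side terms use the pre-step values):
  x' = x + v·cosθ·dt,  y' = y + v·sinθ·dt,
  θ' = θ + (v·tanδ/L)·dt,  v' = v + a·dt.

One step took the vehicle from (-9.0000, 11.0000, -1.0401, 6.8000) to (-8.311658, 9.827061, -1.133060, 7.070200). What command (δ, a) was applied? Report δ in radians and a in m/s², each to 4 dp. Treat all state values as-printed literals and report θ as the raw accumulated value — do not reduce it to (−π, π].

δ = -0.1825, a = 1.3510

a = (v'−v)/dt = (0.270200)/0.2 = 1.3510
Δθ = θ'−θ = -0.092960;  (v·dt/L) = 6.8000·0.2/2.7 = 0.503704
tan δ = Δθ·L/(v·dt) = -0.184553  →  δ = -0.1825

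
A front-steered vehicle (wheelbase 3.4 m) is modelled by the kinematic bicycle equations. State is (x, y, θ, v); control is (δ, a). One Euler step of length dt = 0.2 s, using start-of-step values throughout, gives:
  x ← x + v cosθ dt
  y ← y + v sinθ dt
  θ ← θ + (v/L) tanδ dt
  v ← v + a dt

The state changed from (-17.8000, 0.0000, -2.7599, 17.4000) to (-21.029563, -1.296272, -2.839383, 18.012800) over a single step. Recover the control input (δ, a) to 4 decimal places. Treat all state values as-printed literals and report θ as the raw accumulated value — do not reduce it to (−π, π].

δ = -0.0775, a = 3.0640

a = (v'−v)/dt = (0.612800)/0.2 = 3.0640
Δθ = θ'−θ = -0.079483;  (v·dt/L) = 17.4000·0.2/3.4 = 1.023529
tan δ = Δθ·L/(v·dt) = -0.077656  →  δ = -0.0775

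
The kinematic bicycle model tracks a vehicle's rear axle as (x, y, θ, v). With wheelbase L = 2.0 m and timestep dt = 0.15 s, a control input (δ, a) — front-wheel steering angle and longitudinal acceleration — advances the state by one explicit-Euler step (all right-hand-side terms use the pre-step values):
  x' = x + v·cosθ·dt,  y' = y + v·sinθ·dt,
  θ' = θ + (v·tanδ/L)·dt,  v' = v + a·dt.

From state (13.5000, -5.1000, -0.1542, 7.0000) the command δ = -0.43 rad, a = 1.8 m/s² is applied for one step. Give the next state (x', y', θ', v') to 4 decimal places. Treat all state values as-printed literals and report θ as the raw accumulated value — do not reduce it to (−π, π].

x' = 13.5000 + 7.0000·cos(-0.1542)·0.15 = 14.5375
y' = -5.1000 + 7.0000·sin(-0.1542)·0.15 = -5.2613
θ' = -0.1542 + (7.0000/2.0)·tan(-0.43)·0.15 = -0.3950
v' = 7.0000 + 1.8000·0.15 = 7.2700

(14.5375, -5.2613, -0.3950, 7.2700)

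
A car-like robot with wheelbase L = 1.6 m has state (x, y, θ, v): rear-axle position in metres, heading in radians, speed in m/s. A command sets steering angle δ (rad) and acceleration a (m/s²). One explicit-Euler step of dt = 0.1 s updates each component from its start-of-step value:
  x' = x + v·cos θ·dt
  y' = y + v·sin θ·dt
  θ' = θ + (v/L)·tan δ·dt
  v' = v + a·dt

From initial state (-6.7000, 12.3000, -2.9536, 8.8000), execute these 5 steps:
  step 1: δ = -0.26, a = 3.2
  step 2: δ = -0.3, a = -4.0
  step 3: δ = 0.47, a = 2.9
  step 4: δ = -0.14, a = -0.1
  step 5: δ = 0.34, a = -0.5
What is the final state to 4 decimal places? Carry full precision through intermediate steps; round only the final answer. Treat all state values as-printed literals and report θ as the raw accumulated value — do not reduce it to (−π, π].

after step 1 (δ=-0.26, a=3.2): (-7.564496, 12.135539, -3.099912, 9.120000)
after step 2 (δ=-0.3, a=-4.0): (-8.475704, 12.097537, -3.276234, 8.720000)
after step 3 (δ=0.47, a=2.9): (-9.339812, 12.214590, -2.999392, 9.010000)
after step 4 (δ=-0.14, a=-0.1): (-10.231717, 12.086898, -3.078749, 9.000000)
after step 5 (δ=0.34, a=-0.5): (-11.129941, 12.030376, -2.879772, 8.950000)

(-11.1299, 12.0304, -2.8798, 8.9500)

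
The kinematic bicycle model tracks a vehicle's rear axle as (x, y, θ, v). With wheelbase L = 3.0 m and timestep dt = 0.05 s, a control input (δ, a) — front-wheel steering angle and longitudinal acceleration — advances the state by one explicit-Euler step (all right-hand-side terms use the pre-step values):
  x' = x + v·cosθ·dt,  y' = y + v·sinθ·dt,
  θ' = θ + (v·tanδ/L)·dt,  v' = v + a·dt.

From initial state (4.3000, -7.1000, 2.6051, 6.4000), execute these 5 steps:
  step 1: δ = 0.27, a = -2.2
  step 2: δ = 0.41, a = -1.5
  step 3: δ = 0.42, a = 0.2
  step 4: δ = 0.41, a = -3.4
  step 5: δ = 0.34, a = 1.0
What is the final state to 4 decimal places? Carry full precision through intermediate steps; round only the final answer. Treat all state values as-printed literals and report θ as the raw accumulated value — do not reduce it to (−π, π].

after step 1 (δ=0.27, a=-2.2): (4.024958, -6.936440, 2.634621, 6.290000)
after step 2 (δ=0.41, a=-1.5): (3.750016, -6.783740, 2.680185, 6.215000)
after step 3 (δ=0.42, a=0.2): (3.471762, -6.645392, 2.726442, 6.225000)
after step 4 (δ=0.41, a=-3.4): (3.186951, -6.519856, 2.771535, 6.055000)
after step 5 (δ=0.34, a=1.0): (2.904695, -6.410360, 2.807233, 6.105000)

(2.9047, -6.4104, 2.8072, 6.1050)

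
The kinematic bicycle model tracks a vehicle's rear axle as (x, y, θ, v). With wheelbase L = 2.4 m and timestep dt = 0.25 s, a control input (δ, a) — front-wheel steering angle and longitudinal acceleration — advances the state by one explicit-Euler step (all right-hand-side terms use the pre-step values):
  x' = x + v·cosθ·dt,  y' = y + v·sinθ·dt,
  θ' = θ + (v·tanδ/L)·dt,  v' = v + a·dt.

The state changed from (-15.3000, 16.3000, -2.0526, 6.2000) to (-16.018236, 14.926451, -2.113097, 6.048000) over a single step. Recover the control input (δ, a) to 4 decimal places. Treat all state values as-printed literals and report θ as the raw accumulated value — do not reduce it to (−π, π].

δ = -0.0934, a = -0.6080

a = (v'−v)/dt = (-0.152000)/0.25 = -0.6080
Δθ = θ'−θ = -0.060497;  (v·dt/L) = 6.2000·0.25/2.4 = 0.645833
tan δ = Δθ·L/(v·dt) = -0.093673  →  δ = -0.0934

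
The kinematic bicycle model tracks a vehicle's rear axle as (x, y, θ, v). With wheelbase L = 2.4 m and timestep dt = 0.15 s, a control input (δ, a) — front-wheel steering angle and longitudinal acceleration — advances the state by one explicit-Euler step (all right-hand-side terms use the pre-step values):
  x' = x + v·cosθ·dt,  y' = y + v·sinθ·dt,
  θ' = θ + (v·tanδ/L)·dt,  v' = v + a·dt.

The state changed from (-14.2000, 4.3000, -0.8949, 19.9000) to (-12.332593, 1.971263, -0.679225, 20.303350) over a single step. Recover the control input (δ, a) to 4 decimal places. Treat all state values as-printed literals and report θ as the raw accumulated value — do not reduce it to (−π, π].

a = (v'−v)/dt = (0.403350)/0.15 = 2.6890
Δθ = θ'−θ = 0.215675;  (v·dt/L) = 19.9000·0.15/2.4 = 1.243750
tan δ = Δθ·L/(v·dt) = 0.173407  →  δ = 0.1717

δ = 0.1717, a = 2.6890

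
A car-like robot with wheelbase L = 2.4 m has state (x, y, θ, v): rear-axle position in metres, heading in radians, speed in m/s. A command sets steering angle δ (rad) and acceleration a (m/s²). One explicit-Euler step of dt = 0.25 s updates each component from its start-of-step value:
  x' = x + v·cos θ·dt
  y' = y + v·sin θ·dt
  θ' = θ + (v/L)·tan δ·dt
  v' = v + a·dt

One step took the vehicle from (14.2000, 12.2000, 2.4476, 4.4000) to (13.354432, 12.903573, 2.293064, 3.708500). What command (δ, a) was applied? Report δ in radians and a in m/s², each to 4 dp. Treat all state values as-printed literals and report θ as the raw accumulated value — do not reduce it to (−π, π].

δ = -0.3252, a = -2.7660

a = (v'−v)/dt = (-0.691500)/0.25 = -2.7660
Δθ = θ'−θ = -0.154536;  (v·dt/L) = 4.4000·0.25/2.4 = 0.458333
tan δ = Δθ·L/(v·dt) = -0.337169  →  δ = -0.3252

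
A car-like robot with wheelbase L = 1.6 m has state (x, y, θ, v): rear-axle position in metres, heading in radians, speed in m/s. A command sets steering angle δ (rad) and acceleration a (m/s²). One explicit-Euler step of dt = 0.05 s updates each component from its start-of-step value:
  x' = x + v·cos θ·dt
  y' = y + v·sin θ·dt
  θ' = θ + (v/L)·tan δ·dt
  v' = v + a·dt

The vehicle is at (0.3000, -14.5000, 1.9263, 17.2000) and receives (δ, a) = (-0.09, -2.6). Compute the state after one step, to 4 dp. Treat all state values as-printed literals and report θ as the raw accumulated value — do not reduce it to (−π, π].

(0.0007, -13.6938, 1.8778, 17.0700)

x' = 0.3000 + 17.2000·cos(1.9263)·0.05 = 0.0007
y' = -14.5000 + 17.2000·sin(1.9263)·0.05 = -13.6938
θ' = 1.9263 + (17.2000/1.6)·tan(-0.09)·0.05 = 1.8778
v' = 17.2000 − 2.6000·0.05 = 17.0700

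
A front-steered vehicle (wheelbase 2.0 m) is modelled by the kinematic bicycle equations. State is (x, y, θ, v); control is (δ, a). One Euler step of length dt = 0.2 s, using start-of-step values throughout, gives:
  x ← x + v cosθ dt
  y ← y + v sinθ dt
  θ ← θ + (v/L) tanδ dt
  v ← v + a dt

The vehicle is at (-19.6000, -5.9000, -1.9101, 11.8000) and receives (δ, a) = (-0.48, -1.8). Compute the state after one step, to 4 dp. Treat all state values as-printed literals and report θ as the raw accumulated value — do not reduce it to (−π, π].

(-20.3855, -8.1254, -2.5244, 11.4400)

x' = -19.6000 + 11.8000·cos(-1.9101)·0.2 = -20.3855
y' = -5.9000 + 11.8000·sin(-1.9101)·0.2 = -8.1254
θ' = -1.9101 + (11.8000/2.0)·tan(-0.48)·0.2 = -2.5244
v' = 11.8000 − 1.8000·0.2 = 11.4400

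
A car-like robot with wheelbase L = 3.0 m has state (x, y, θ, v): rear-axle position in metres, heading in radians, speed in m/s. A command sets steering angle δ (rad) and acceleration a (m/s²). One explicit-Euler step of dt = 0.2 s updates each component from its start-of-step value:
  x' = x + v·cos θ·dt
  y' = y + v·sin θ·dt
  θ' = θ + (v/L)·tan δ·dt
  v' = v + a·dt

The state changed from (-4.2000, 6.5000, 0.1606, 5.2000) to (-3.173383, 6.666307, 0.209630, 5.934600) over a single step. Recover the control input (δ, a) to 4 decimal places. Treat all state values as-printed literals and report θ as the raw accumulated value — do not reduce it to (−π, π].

δ = 0.1405, a = 3.6730

a = (v'−v)/dt = (0.734600)/0.2 = 3.6730
Δθ = θ'−θ = 0.049030;  (v·dt/L) = 5.2000·0.2/3.0 = 0.346667
tan δ = Δθ·L/(v·dt) = 0.141433  →  δ = 0.1405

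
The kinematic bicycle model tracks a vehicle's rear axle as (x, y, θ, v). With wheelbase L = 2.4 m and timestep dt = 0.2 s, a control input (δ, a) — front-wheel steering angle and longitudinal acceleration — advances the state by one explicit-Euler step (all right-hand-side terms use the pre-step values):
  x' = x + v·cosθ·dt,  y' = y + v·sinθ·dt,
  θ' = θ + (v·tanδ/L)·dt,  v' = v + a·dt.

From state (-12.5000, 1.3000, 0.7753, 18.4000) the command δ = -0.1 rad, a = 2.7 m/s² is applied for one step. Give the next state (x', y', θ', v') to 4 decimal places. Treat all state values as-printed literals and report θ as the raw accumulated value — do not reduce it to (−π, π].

(-9.8717, 3.8757, 0.6215, 18.9400)

x' = -12.5000 + 18.4000·cos(0.7753)·0.2 = -9.8717
y' = 1.3000 + 18.4000·sin(0.7753)·0.2 = 3.8757
θ' = 0.7753 + (18.4000/2.4)·tan(-0.1)·0.2 = 0.6215
v' = 18.4000 + 2.7000·0.2 = 18.9400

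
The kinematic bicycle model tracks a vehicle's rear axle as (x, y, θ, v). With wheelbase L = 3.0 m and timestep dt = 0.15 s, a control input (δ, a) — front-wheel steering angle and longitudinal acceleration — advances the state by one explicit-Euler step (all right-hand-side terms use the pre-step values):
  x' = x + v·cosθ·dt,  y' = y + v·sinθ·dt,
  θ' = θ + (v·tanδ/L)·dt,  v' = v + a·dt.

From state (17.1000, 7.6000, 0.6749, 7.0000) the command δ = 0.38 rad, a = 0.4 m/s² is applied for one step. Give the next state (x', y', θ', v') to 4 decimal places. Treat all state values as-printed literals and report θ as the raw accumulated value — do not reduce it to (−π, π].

(17.9198, 8.2561, 0.8147, 7.0600)

x' = 17.1000 + 7.0000·cos(0.6749)·0.15 = 17.9198
y' = 7.6000 + 7.0000·sin(0.6749)·0.15 = 8.2561
θ' = 0.6749 + (7.0000/3.0)·tan(0.38)·0.15 = 0.8147
v' = 7.0000 + 0.4000·0.15 = 7.0600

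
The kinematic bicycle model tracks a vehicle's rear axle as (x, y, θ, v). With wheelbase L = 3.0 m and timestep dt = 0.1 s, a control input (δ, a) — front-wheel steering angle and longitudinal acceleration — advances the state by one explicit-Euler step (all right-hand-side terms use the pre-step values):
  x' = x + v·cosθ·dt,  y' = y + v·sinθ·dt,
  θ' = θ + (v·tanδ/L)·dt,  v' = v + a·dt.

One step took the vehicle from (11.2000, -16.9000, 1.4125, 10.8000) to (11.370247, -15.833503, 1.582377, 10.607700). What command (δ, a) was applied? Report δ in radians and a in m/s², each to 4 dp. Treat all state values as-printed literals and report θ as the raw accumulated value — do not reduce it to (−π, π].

a = (v'−v)/dt = (-0.192300)/0.1 = -1.9230
Δθ = θ'−θ = 0.169877;  (v·dt/L) = 10.8000·0.1/3.0 = 0.360000
tan δ = Δθ·L/(v·dt) = 0.471881  →  δ = 0.4409

δ = 0.4409, a = -1.9230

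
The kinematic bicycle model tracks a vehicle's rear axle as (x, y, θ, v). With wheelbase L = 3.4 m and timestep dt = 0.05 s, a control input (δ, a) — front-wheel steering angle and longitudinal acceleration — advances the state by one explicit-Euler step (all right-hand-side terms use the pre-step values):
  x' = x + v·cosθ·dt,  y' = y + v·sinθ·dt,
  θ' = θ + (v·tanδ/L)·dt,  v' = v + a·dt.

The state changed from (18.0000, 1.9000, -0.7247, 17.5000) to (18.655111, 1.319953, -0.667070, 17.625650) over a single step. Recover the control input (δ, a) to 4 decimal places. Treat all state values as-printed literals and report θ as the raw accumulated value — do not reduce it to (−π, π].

δ = 0.2203, a = 2.5130

a = (v'−v)/dt = (0.125650)/0.05 = 2.5130
Δθ = θ'−θ = 0.057630;  (v·dt/L) = 17.5000·0.05/3.4 = 0.257353
tan δ = Δθ·L/(v·dt) = 0.223934  →  δ = 0.2203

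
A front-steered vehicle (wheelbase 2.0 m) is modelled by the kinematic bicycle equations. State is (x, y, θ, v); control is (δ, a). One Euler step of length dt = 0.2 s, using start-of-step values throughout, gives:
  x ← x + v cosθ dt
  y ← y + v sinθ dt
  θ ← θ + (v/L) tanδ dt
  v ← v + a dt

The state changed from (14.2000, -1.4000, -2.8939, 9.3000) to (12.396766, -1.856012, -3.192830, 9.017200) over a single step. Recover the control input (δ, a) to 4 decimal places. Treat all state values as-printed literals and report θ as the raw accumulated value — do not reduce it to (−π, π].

a = (v'−v)/dt = (-0.282800)/0.2 = -1.4140
Δθ = θ'−θ = -0.298930;  (v·dt/L) = 9.3000·0.2/2.0 = 0.930000
tan δ = Δθ·L/(v·dt) = -0.321430  →  δ = -0.3110

δ = -0.3110, a = -1.4140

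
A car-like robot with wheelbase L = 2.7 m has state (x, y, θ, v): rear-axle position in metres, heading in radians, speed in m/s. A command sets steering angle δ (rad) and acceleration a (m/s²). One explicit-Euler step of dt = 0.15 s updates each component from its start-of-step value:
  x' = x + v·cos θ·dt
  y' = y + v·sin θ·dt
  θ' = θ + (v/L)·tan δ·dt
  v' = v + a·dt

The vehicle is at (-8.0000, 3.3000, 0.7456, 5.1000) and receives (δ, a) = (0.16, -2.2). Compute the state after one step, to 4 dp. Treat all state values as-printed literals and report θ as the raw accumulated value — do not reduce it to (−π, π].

(-7.4380, 3.8190, 0.7913, 4.7700)

x' = -8.0000 + 5.1000·cos(0.7456)·0.15 = -7.4380
y' = 3.3000 + 5.1000·sin(0.7456)·0.15 = 3.8190
θ' = 0.7456 + (5.1000/2.7)·tan(0.16)·0.15 = 0.7913
v' = 5.1000 − 2.2000·0.15 = 4.7700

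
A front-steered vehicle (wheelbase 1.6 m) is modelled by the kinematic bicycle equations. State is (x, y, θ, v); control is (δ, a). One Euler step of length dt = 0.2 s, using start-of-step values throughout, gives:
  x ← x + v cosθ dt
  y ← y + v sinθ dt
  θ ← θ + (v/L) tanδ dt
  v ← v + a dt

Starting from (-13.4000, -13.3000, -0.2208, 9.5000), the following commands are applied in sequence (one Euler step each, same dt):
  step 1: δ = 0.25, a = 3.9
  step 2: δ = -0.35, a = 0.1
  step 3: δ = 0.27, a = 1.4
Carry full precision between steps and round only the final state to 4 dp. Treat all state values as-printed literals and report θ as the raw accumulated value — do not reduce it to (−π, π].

after step 1 (δ=0.25, a=3.9): (-11.546127, -13.716120, 0.082419, 10.280000)
after step 2 (δ=-0.35, a=0.1): (-9.497106, -13.546859, -0.386643, 10.300000)
after step 3 (δ=0.27, a=1.4): (-7.589175, -14.323647, -0.030317, 10.580000)

(-7.5892, -14.3236, -0.0303, 10.5800)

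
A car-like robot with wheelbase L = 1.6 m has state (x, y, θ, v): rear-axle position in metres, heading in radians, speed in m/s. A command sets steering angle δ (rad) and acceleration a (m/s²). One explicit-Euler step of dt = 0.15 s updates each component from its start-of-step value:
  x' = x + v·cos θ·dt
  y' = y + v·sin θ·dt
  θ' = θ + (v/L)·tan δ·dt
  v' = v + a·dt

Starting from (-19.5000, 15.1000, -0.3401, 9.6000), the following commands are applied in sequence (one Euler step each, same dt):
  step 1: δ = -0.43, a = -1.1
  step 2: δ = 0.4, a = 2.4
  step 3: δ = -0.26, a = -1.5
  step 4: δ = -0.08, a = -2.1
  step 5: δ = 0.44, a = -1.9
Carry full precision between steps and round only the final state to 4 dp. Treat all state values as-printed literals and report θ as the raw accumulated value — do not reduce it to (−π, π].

after step 1 (δ=-0.43, a=-1.1): (-18.142481, 14.619643, -0.752859, 9.435000)
after step 2 (δ=0.4, a=2.4): (-17.109721, 13.651997, -0.378885, 9.795000)
after step 3 (δ=-0.26, a=-1.5): (-15.744674, 13.108544, -0.623168, 9.570000)
after step 4 (δ=-0.08, a=-2.1): (-14.578999, 12.270771, -0.695096, 9.255000)
after step 5 (δ=0.44, a=-1.9): (-13.512834, 11.381653, -0.286621, 8.970000)

(-13.5128, 11.3817, -0.2866, 8.9700)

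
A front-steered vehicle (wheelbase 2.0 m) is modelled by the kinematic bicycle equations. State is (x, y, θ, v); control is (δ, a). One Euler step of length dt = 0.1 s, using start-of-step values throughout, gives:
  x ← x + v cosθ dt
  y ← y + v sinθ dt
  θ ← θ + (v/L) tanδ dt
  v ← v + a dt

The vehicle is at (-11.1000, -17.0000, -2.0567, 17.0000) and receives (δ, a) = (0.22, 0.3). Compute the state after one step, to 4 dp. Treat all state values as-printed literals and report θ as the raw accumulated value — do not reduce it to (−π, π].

x' = -11.1000 + 17.0000·cos(-2.0567)·0.1 = -11.8939
y' = -17.0000 + 17.0000·sin(-2.0567)·0.1 = -18.5032
θ' = -2.0567 + (17.0000/2.0)·tan(0.22)·0.1 = -1.8666
v' = 17.0000 + 0.3000·0.1 = 17.0300

(-11.8939, -18.5032, -1.8666, 17.0300)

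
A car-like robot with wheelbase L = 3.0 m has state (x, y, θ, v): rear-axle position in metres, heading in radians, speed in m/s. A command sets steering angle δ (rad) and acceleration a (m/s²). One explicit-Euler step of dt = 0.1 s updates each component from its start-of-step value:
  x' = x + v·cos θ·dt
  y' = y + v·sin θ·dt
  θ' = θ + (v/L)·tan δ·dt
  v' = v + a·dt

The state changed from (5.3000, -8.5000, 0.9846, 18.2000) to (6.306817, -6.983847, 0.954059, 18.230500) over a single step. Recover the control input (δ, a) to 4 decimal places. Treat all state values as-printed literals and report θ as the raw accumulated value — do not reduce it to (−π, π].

a = (v'−v)/dt = (0.030500)/0.1 = 0.3050
Δθ = θ'−θ = -0.030541;  (v·dt/L) = 18.2000·0.1/3.0 = 0.606667
tan δ = Δθ·L/(v·dt) = -0.050342  →  δ = -0.0503

δ = -0.0503, a = 0.3050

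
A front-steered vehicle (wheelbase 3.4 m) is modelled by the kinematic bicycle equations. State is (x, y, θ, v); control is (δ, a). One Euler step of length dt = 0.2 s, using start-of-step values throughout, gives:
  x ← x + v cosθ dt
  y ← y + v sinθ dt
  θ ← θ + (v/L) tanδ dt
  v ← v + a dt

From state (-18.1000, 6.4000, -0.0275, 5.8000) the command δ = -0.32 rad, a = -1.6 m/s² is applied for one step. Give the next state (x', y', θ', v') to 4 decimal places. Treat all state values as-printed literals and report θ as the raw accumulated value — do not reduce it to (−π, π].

x' = -18.1000 + 5.8000·cos(-0.0275)·0.2 = -16.9404
y' = 6.4000 + 5.8000·sin(-0.0275)·0.2 = 6.3681
θ' = -0.0275 + (5.8000/3.4)·tan(-0.32)·0.2 = -0.1406
v' = 5.8000 − 1.6000·0.2 = 5.4800

(-16.9404, 6.3681, -0.1406, 5.4800)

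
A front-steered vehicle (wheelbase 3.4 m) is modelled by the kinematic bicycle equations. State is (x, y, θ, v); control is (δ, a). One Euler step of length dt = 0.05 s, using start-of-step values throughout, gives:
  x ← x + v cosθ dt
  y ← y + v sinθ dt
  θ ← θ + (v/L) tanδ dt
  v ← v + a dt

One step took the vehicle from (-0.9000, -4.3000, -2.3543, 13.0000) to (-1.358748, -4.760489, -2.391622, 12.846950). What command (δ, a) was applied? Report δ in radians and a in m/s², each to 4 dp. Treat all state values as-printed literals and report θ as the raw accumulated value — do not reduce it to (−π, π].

δ = -0.1928, a = -3.0610

a = (v'−v)/dt = (-0.153050)/0.05 = -3.0610
Δθ = θ'−θ = -0.037322;  (v·dt/L) = 13.0000·0.05/3.4 = 0.191176
tan δ = Δθ·L/(v·dt) = -0.195223  →  δ = -0.1928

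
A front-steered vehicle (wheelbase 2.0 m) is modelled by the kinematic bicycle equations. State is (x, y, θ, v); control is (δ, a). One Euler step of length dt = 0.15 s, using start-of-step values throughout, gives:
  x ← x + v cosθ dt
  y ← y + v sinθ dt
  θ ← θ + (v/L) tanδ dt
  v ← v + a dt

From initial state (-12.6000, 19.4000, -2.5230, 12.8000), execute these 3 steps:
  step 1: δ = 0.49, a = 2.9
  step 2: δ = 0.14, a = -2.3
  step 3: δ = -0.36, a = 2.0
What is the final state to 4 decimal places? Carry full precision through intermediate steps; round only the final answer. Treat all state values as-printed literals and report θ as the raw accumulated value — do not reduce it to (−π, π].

(-15.5820, 14.6436, -2.2350, 13.1900)

after step 1 (δ=0.49, a=2.9): (-14.164215, 18.286613, -2.010947, 13.235000)
after step 2 (δ=0.14, a=-2.3): (-15.010083, 16.490582, -1.871065, 12.890000)
after step 3 (δ=-0.36, a=2.0): (-15.581967, 14.643593, -2.234952, 13.190000)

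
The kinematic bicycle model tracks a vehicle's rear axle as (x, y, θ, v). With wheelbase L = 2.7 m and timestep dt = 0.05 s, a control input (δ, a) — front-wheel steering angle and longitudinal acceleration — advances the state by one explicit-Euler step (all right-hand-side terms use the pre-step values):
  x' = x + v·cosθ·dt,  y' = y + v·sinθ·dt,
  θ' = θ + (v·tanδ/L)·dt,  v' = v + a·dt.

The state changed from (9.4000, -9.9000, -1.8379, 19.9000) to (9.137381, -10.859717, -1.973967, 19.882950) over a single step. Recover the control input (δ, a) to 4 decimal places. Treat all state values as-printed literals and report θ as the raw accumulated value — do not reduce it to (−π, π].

δ = -0.3537, a = -0.3410

a = (v'−v)/dt = (-0.017050)/0.05 = -0.3410
Δθ = θ'−θ = -0.136067;  (v·dt/L) = 19.9000·0.05/2.7 = 0.368519
tan δ = Δθ·L/(v·dt) = -0.369227  →  δ = -0.3537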